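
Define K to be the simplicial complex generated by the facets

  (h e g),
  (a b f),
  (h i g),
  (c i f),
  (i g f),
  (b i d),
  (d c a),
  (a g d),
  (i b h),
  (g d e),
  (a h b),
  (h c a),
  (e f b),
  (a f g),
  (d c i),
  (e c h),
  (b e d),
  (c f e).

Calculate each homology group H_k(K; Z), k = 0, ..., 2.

Take the total order a < b < c < d < e < f < g < h < i on the vertex set. Then K (dimension 2) consists of the simplices:

  0-simplices (9): a, b, c, d, e, f, g, h, i
  1-simplices (27): ab, ac, ad, af, ag, ah, bd, be, bf, bh, bi, cd, ce, cf, ch, ci, de, dg, di, ef, eg, eh, fg, fi, gh, gi, hi
  2-simplices (18): abf, abh, acd, ach, adg, afg, bde, bdi, bef, bhi, cdi, cef, ceh, cfi, deg, egh, fgi, ghi

Hence C_0 ≅ Z^9, C_1 ≅ Z^27, C_2 ≅ Z^18.

Boundary ∂_1: C_1 → C_0 maps an edge to its endpoints' difference, ∂[p,q] = q − p. For instance
  ∂be = e − b.
The resulting 9×27 matrix has rank 8, and its Smith normal form has invariant factors (1,1,1,1,1,1,1,1).

The boundary map ∂_2: C_2 → C_1 maps a triangle to the signed sum of its edges. For instance
  ∂acd = cd − ad + ac,
  ∂abf = bf − af + ab.
This gives a 27×18 integer matrix of rank 17; reducing to Smith normal form yields diagonal entries (1,1,1,1,1,1,1,1,1,1,1,1,1,1,1,1,1).

From H_k ≅ ker(∂_k) / im(∂_{k+1}) we obtain:

  H_0: rank C_0 − rank ∂_1 = 9 − 8 = 1, and the invariant factors of ∂_1 are all 1, so H_0 = Z.
  H_1: rank ker ∂_1 − rank ∂_2 = (27 − 8) − 17 = 2, and the invariant factors of ∂_2 are all 1, so H_1 = Z^2.
  H_2: rank ker ∂_2 − rank ∂_3 = (18 − 17) − 0 = 1, and there is no ∂_3, so H_2 = Z.

(K is a triangulation of the torus T^2.)

H_0 = Z,  H_1 = Z^2,  H_2 = Z.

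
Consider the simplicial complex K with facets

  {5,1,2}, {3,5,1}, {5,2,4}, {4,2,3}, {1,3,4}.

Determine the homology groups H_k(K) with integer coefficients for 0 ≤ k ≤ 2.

We work with the vertex ordering 1 < 2 < 3 < 4 < 5. The simplices of K, each written with vertices in increasing order, are:

  0-simplices (5): [1], [2], [3], [4], [5]
  1-simplices (10): [1,2], [1,3], [1,4], [1,5], [2,3], [2,4], [2,5], [3,4], [3,5], [4,5]
  2-simplices (5): [1,2,5], [1,3,4], [1,3,5], [2,3,4], [2,4,5]

so the chain groups are C_0 ≅ Z^5, C_1 ≅ Z^10, C_2 ≅ Z^5.

The boundary map ∂_1: C_1 → C_0 sends each edge [p,q] (with p < q) to q − p.
The 5×10 boundary matrix has rank 4 and Smith normal form diag(1,1,1,1).

∂_2: C_2 → C_1 acts by ∂[p,q,r] = [q,r] − [p,r] + [p,q]. For instance
  ∂[1,3,4] = [3,4] − [1,4] + [1,3],
  ∂[2,4,5] = [4,5] − [2,5] + [2,4].
The resulting 10×5 matrix has rank 5, and its Smith normal form has invariant factors (1,1,1,1,1).

Computing H_k = (kernel of ∂_k) / (image of ∂_{k+1}):

  H_0: rank C_0 − rank ∂_1 = 5 − 4 = 1, and the invariant factors of ∂_1 are all 1, so H_0 ≅ Z.
  H_1: rank ker ∂_1 − rank ∂_2 = (10 − 4) − 5 = 1, and the invariant factors of ∂_2 are all 1, so H_1 ≅ Z.
  H_2: rank ker ∂_2 − rank ∂_3 = (5 − 5) − 0 = 0, and there is no ∂_3, so H_2 ≅ 0.

H_0 ≅ Z,  H_1 ≅ Z,  H_2 = 0.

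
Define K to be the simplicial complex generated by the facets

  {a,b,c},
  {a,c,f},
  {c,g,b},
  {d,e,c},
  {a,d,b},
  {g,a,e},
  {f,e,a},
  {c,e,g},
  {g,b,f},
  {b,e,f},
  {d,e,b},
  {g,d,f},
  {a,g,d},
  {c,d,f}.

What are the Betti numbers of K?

Order the vertices as a < b < c < d < e < f < g. Listing each simplex with vertices in this order, K has dimension 2 with simplices:

  0-simplices (7): a, b, c, d, e, f, g
  1-simplices (21): ab, ac, ad, ae, af, ag, bc, bd, be, bf, bg, cd, ce, cf, cg, de, df, dg, ef, eg, fg
  2-simplices (14): abc, abd, acf, adg, aef, aeg, bcg, bde, bef, bfg, cde, cdf, ceg, dfg

Hence C_0 ≅ Z^7, C_1 ≅ Z^21, C_2 ≅ Z^14.

∂_1: C_1 → C_0 maps an edge to its endpoints' difference, ∂[p,q] = q − p. For instance
  ∂bg = g − b.
The resulting 7×21 matrix has rank 6, and its Smith normal form has invariant factors (1,1,1,1,1,1).

∂_2: C_2 → C_1 acts by ∂[p,q,r] = [q,r] − [p,r] + [p,q]. For instance
  ∂bef = ef − bf + be,
  ∂cdf = df − cf + cd.
The 21×14 boundary matrix has rank 13 and Smith normal form diag(1,1,1,1,1,1,1,1,1,1,1,1,1).

Now H_k = ker ∂_k / im ∂_{k+1}, so:

  H_0: rank C_0 − rank ∂_1 = 7 − 6 = 1, and the invariant factors of ∂_1 are all 1, so H_0 = Z.
  H_1: rank ker ∂_1 − rank ∂_2 = (21 − 6) − 13 = 2, and the invariant factors of ∂_2 are all 1, so H_1 = Z^2.
  H_2: rank ker ∂_2 − rank ∂_3 = (14 − 13) − 0 = 1, and there is no ∂_3, so H_2 = Z.

As a check, the Euler characteristic is 7 − 21 + 14 = 0, which agrees with 1 − 2 + 1 = 0.

Hence the Betti numbers are b_0 = 1, b_1 = 2, b_2 = 1.

b_0 = 1, b_1 = 2, b_2 = 1.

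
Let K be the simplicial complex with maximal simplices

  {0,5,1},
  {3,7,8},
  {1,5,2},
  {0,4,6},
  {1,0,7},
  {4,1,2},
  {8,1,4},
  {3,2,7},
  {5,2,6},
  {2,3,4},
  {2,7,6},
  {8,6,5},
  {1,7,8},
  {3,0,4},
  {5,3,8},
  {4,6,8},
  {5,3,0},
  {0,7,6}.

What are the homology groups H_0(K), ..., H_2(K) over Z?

Order the vertices as 0 < 1 < 2 < 3 < 4 < 5 < 6 < 7 < 8. Listing each simplex with vertices in this order, K has dimension 2 with simplices:

  0-simplices (9): [0], [1], [2], [3], [4], [5], [6], [7], [8]
  1-simplices (27): (27 of them)
  2-simplices (18): [0,1,5], [0,1,7], [0,3,4], [0,3,5], [0,4,6], [0,6,7], [1,2,4], [1,2,5], [1,4,8], [1,7,8], [2,3,4], [2,3,7], [2,5,6], [2,6,7], [3,5,8], [3,7,8], [4,6,8], [5,6,8]

Hence C_0 ≅ Z^9, C_1 ≅ Z^27, C_2 ≅ Z^18.

∂_1: C_1 → C_0 is given by ∂[p,q] = [q] − [p]. For instance
  ∂[3,5] = [5] − [3].
As a 9×27 matrix over Z this has rank 8, with invariant factors (1,1,1,1,1,1,1,1).

Boundary ∂_2: C_2 → C_1 maps a triangle to the signed sum of its edges. For instance
  ∂[1,4,8] = [4,8] − [1,8] + [1,4],
  ∂[1,2,4] = [2,4] − [1,4] + [1,2].
This gives a 27×18 integer matrix of rank 17; reducing to Smith normal form yields diagonal entries (1,1,1,1,1,1,1,1,1,1,1,1,1,1,1,1,1).

From H_k ≅ ker(∂_k) / im(∂_{k+1}) we obtain:

  H_0: rank C_0 − rank ∂_1 = 9 − 8 = 1, and the invariant factors of ∂_1 are all 1, so H_0 ≅ Z.
  H_1: rank ker ∂_1 − rank ∂_2 = (27 − 8) − 17 = 2, and the invariant factors of ∂_2 are all 1, so H_1 ≅ Z^2.
  H_2: rank ker ∂_2 − rank ∂_3 = (18 − 17) − 0 = 1, and there is no ∂_3, so H_2 ≅ Z.

As a check, the Euler characteristic is 9 − 27 + 18 = 0, which agrees with 1 − 2 + 1 = 0.
(K is a triangulation of the torus T^2.)

H_0 = Z,  H_1 = Z^2,  H_2 = Z.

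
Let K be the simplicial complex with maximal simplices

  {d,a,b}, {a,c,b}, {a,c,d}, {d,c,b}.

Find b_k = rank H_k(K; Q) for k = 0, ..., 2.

K has 4 vertices, 6 edges, 4 triangles.
rank ∂_0 = 0, rank ∂_1 = 3 ⇒ b_0 = 4 − 0 − 3 = 1; all invariant factors of ∂_1 are 1 so no torsion. So H_0 = Z.
rank ∂_1 = 3, rank ∂_2 = 3 ⇒ b_1 = 6 − 3 − 3 = 0; all invariant factors of ∂_2 are 1 so no torsion. So H_1 = 0.
rank ∂_2 = 3, rank ∂_3 = 0 ⇒ b_2 = 4 − 3 − 0 = 1. So H_2 = Z.

b_0 = 1, b_1 = 0, b_2 = 1.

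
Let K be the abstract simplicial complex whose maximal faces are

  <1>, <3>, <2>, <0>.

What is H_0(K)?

Fix the vertex order 0 < 1 < 2 < 3 and write every simplex with vertices in increasing order. Then dim K = 0 and the simplices of K are:

  0-simplices (4): [0], [1], [2], [3]

Hence C_0 ≅ Z^4.

From H_k ≅ ker(∂_k) / im(∂_{k+1}) we obtain:

  H_0: rank C_0 − rank ∂_1 = 4 − 0 = 4, and there is no ∂_1, so H_0 ≅ Z^4.

H_0 ≅ Z^4.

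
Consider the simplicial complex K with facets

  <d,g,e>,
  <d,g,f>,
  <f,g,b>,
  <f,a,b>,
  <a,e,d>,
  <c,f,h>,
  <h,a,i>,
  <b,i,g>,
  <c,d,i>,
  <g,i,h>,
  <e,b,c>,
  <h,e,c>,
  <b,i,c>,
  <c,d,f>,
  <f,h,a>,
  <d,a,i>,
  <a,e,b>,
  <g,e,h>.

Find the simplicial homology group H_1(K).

Fix the vertex order a < b < c < d < e < f < g < h < i and write every simplex with vertices in increasing order. Then dim K = 2 and the simplices of K are:

  0-simplices (9): a, b, c, d, e, f, g, h, i
  1-simplices (27): ab, ad, ae, af, ah, ai, bc, be, bf, bg, bi, cd, ce, cf, ch, ci, de, df, dg, di, eg, eh, fg, fh, gh, gi, hi
  2-simplices (18): abe, abf, ade, adi, afh, ahi, bce, bci, bfg, bgi, cdf, cdi, ceh, cfh, deg, dfg, egh, ghi

giving chain groups C_0 ≅ Z^9, C_1 ≅ Z^27, C_2 ≅ Z^18.

Boundary ∂_1: C_1 → C_0 is given by ∂[p,q] = [q] − [p].
This gives a 9×27 integer matrix of rank 8; reducing to Smith normal form yields diagonal entries (1,1,1,1,1,1,1,1).

Boundary ∂_2: C_2 → C_1 maps a triangle to the signed sum of its edges. For instance
  ∂bfg = fg − bg + bf,
  ∂abe = be − ae + ab.
The 27×18 boundary matrix has rank 17 and Smith normal form diag(1,1,1,1,1,1,1,1,1,1,1,1,1,1,1,1,1).

Reading off H_k = ker ∂_k / im ∂_{k+1}:

  H_1: rank ker ∂_1 − rank ∂_2 = (27 − 8) − 17 = 2, and the invariant factors of ∂_2 are all 1, so H_1 ≅ Z^2.

H_1 ≅ Z^2.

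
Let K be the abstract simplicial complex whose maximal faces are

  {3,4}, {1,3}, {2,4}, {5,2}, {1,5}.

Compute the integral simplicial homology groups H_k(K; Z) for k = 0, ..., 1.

H_0 = Z,  H_1 = Z.

We work with the vertex ordering 1 < 2 < 3 < 4 < 5. The simplices of K, each written with vertices in increasing order, are:

  0-simplices (5): [1], [2], [3], [4], [5]
  1-simplices (5): [1,3], [1,5], [2,4], [2,5], [3,4]

Hence C_0 ≅ Z^5, C_1 ≅ Z^5.

∂_1: C_1 → C_0 maps an edge to its endpoints' difference, ∂[p,q] = q − p.
The 5×5 boundary matrix has rank 4 and Smith normal form diag(1,1,1,1).

Computing H_k = (kernel of ∂_k) / (image of ∂_{k+1}):

  H_0: rank C_0 − rank ∂_1 = 5 − 4 = 1, and the invariant factors of ∂_1 are all 1, so H_0 ≅ Z.
  H_1: rank ker ∂_1 − rank ∂_2 = (5 − 4) − 0 = 1, and there is no ∂_2, so H_1 ≅ Z.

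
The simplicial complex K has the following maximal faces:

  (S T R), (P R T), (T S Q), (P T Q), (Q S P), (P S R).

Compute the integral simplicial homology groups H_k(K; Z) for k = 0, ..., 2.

Fix the vertex order P < Q < R < S < T and write every simplex with vertices in increasing order. Then dim K = 2 and the simplices of K are:

  0-simplices (5): P, Q, R, S, T
  1-simplices (9): PQ, PR, PS, PT, QS, QT, RS, RT, ST
  2-simplices (6): PQS, PQT, PRS, PRT, QST, RST

Hence C_0 ≅ Z^5, C_1 ≅ Z^9, C_2 ≅ Z^6.

Boundary ∂_1: C_1 → C_0 maps an edge to its endpoints' difference, ∂[p,q] = q − p. For instance
  ∂ST = T − S.
This gives a 5×9 integer matrix of rank 4; reducing to Smith normal form yields diagonal entries (1,1,1,1).

Boundary ∂_2: C_2 → C_1 sends each 2-simplex [p,q,r] to [q,r] − [p,r] + [p,q]. For instance
  ∂PQT = QT − PT + PQ,
  ∂RST = ST − RT + RS.
This gives a 9×6 integer matrix of rank 5; reducing to Smith normal form yields diagonal entries (1,1,1,1,1).

From H_k ≅ ker(∂_k) / im(∂_{k+1}) we obtain:

  H_0: rank C_0 − rank ∂_1 = 5 − 4 = 1, and the invariant factors of ∂_1 are all 1, so H_0 = Z.
  H_1: rank ker ∂_1 − rank ∂_2 = (9 − 4) − 5 = 0, and the invariant factors of ∂_2 are all 1, so H_1 = 0.
  H_2: rank ker ∂_2 − rank ∂_3 = (6 − 5) − 0 = 1, and there is no ∂_3, so H_2 = Z.

As a check, the Euler characteristic is 5 − 9 + 6 = 2, which agrees with 1 − 0 + 1 = 2.

H_0 ≅ Z,  H_1 = 0,  H_2 ≅ Z.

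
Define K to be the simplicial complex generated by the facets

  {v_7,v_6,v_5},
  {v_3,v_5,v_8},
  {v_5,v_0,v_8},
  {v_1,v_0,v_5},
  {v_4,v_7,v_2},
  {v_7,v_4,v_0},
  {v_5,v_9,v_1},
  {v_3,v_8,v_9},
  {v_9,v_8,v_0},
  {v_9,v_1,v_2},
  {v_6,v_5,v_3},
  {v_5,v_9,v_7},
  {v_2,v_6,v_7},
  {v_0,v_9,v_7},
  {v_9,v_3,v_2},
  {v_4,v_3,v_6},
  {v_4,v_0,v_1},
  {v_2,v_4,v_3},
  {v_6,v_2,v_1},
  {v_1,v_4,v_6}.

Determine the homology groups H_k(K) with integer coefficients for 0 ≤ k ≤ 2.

Take the total order v_0 < v_1 < v_2 < v_3 < v_4 < v_5 < v_6 < v_7 < v_8 < v_9 on the vertex set. Then K (dimension 2) consists of the simplices:

  0-simplices (10): [v_0], [v_1], [v_2], [v_3], [v_4], [v_5], [v_6], [v_7], [v_8], [v_9]
  1-simplices (30): (30 of them)
  2-simplices (20): (20 of them)

so the chain groups are C_0 ≅ Z^10, C_1 ≅ Z^30, C_2 ≅ Z^20.

∂_1: C_1 → C_0 maps an edge to its endpoints' difference, ∂[p,q] = q − p.
The 10×30 boundary matrix has rank 9 and Smith normal form diag(1,1,1,1,1,1,1,1,1).

∂_2: C_2 → C_1 acts by ∂[p,q,r] = [q,r] − [p,r] + [p,q]. For instance
  ∂[v_3,v_4,v_6] = [v_4,v_6] − [v_3,v_6] + [v_3,v_4],
  ∂[v_1,v_2,v_6] = [v_2,v_6] − [v_1,v_6] + [v_1,v_2].
The 30×20 boundary matrix has rank 20 and Smith normal form diag(1,1,1,1,1,1,1,1,1,1,1,1,1,1,1,1,1,1,1,2).

From H_k ≅ ker(∂_k) / im(∂_{k+1}) we obtain:

  H_0: rank C_0 − rank ∂_1 = 10 − 9 = 1, and the invariant factors of ∂_1 are all 1, so H_0 = Z.
  H_1: rank ker ∂_1 − rank ∂_2 = (30 − 9) − 20 = 1, and ∂_2 has invariant factor 2 > 1, so H_1 = Z ⊕ Z/2Z.
  H_2: rank ker ∂_2 − rank ∂_3 = (20 − 20) − 0 = 0, and there is no ∂_3, so H_2 = 0.

H_0 = Z,  H_1 = Z ⊕ Z/2Z,  H_2 = 0.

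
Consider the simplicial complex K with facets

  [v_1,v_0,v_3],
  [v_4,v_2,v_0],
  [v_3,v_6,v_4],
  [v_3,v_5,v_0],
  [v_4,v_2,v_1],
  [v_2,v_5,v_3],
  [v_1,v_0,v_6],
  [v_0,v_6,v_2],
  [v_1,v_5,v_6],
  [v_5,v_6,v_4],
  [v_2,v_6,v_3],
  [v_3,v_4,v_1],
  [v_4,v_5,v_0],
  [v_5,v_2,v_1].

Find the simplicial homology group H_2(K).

H_2 ≅ Z.

We work with the vertex ordering v_0 < v_1 < v_2 < v_3 < v_4 < v_5 < v_6. The simplices of K, each written with vertices in increasing order, are:

  0-simplices (7): [v_0], [v_1], [v_2], [v_3], [v_4], [v_5], [v_6]
  1-simplices (21): (21 of them)
  2-simplices (14): (14 of them)

Hence C_0 ≅ Z^7, C_1 ≅ Z^21, C_2 ≅ Z^14.

∂_1: C_1 → C_0 is given by ∂[p,q] = [q] − [p]. For instance
  ∂[v_3,v_4] = [v_4] − [v_3].
This gives a 7×21 integer matrix of rank 6; reducing to Smith normal form yields diagonal entries (1,1,1,1,1,1).

The boundary map ∂_2: C_2 → C_1 maps a triangle to the signed sum of its edges. For instance
  ∂[v_1,v_2,v_4] = [v_2,v_4] − [v_1,v_4] + [v_1,v_2],
  ∂[v_2,v_3,v_6] = [v_3,v_6] − [v_2,v_6] + [v_2,v_3].
The resulting 21×14 matrix has rank 13, and its Smith normal form has invariant factors (1,1,1,1,1,1,1,1,1,1,1,1,1).

Computing H_k = (kernel of ∂_k) / (image of ∂_{k+1}):

  H_2: rank ker ∂_2 − rank ∂_3 = (14 − 13) − 0 = 1, and there is no ∂_3, so H_2 = Z.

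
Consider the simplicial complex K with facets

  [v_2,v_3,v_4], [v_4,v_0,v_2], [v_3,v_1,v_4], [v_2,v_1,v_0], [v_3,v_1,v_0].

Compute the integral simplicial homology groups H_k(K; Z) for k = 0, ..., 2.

H_0 = Z,  H_1 = Z,  H_2 = 0.

Take the total order v_0 < v_1 < v_2 < v_3 < v_4 on the vertex set. Then K (dimension 2) consists of the simplices:

  0-simplices (5): [v_0], [v_1], [v_2], [v_3], [v_4]
  1-simplices (10): [v_0,v_1], [v_0,v_2], [v_0,v_3], [v_0,v_4], [v_1,v_2], [v_1,v_3], [v_1,v_4], [v_2,v_3], [v_2,v_4], [v_3,v_4]
  2-simplices (5): [v_0,v_1,v_2], [v_0,v_1,v_3], [v_0,v_2,v_4], [v_1,v_3,v_4], [v_2,v_3,v_4]

giving chain groups C_0 ≅ Z^5, C_1 ≅ Z^10, C_2 ≅ Z^5.

The boundary map ∂_1: C_1 → C_0 maps an edge to its endpoints' difference, ∂[p,q] = q − p. For instance
  ∂[v_1,v_2] = [v_2] − [v_1].
The 5×10 boundary matrix has rank 4 and Smith normal form diag(1,1,1,1).

The boundary map ∂_2: C_2 → C_1 maps a triangle to the signed sum of its edges. For instance
  ∂[v_2,v_3,v_4] = [v_3,v_4] − [v_2,v_4] + [v_2,v_3],
  ∂[v_0,v_2,v_4] = [v_2,v_4] − [v_0,v_4] + [v_0,v_2].
The 10×5 boundary matrix has rank 5 and Smith normal form diag(1,1,1,1,1).

Reading off H_k = ker ∂_k / im ∂_{k+1}:

  H_0: rank C_0 − rank ∂_1 = 5 − 4 = 1, and the invariant factors of ∂_1 are all 1, so H_0 = Z.
  H_1: rank ker ∂_1 − rank ∂_2 = (10 − 4) − 5 = 1, and the invariant factors of ∂_2 are all 1, so H_1 = Z.
  H_2: rank ker ∂_2 − rank ∂_3 = (5 − 5) − 0 = 0, and there is no ∂_3, so H_2 = 0.

As a check, the Euler characteristic is 5 − 10 + 5 = 0, which agrees with 1 − 1 + 0 = 0.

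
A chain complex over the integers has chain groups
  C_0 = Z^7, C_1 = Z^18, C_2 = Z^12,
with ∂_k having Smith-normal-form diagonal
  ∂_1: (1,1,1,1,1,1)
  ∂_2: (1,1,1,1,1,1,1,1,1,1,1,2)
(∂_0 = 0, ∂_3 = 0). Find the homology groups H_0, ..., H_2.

H_0 = Z,  H_1 = Z_2,  H_2 = 0.

H_0: b_0 = 7 − 0 − 6 = 1; torsion from ∂_1 factors > 1: none. So H_0 = Z.
H_1: b_1 = 18 − 6 − 12 = 0; torsion from ∂_2 factors > 1: [2]. So H_1 = Z_2.
H_2: b_2 = 12 − 12 − 0 = 0; torsion from ∂_3 factors > 1: none. So H_2 = 0.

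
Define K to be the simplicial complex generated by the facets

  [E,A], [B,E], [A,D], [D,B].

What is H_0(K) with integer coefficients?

We work with the vertex ordering A < B < D < E. The simplices of K, each written with vertices in increasing order, are:

  0-simplices (4): A, B, D, E
  1-simplices (4): AD, AE, BD, BE

Hence C_0 ≅ Z^4, C_1 ≅ Z^4.

∂_1: C_1 → C_0 is given by ∂[p,q] = [q] − [p]. For instance
  ∂AE = E − A.
As a 4×4 matrix over Z this has rank 3, with invariant factors (1,1,1).

From H_k ≅ ker(∂_k) / im(∂_{k+1}) we obtain:

  H_0: rank C_0 − rank ∂_1 = 4 − 3 = 1, and the invariant factors of ∂_1 are all 1, so H_0 ≅ Z.

(K is a triangulation of the circle S^1.)

H_0 ≅ Z.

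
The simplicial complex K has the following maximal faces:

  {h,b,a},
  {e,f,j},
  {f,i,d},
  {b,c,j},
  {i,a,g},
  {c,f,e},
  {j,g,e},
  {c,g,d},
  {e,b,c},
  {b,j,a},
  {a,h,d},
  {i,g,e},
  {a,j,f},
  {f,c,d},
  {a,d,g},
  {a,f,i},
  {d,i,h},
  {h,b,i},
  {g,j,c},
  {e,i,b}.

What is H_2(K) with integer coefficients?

K has 10 vertices, 30 edges, 20 triangles.
rank ∂_2 = 20, rank ∂_3 = 0 ⇒ b_2 = 20 − 20 − 0 = 0. So H_2 ≅ 0.

H_2 ≅ 0.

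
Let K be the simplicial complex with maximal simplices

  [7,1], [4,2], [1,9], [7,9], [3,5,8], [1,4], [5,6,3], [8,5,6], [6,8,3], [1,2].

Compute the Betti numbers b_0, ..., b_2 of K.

b_0 = 2, b_1 = 2, b_2 = 1.

We work with the vertex ordering 1 < 2 < 3 < 4 < 5 < 6 < 7 < 8 < 9. The simplices of K, each written with vertices in increasing order, are:

  0-simplices (9): [1], [2], [3], [4], [5], [6], [7], [8], [9]
  1-simplices (12): [1,2], [1,4], [1,7], [1,9], [2,4], [3,5], [3,6], [3,8], [5,6], [5,8], [6,8], [7,9]
  2-simplices (4): [3,5,6], [3,5,8], [3,6,8], [5,6,8]

Hence C_0 ≅ Z^9, C_1 ≅ Z^12, C_2 ≅ Z^4.

The boundary map ∂_1: C_1 → C_0 maps an edge to its endpoints' difference, ∂[p,q] = q − p.
As a 9×12 matrix over Z this has rank 7, with invariant factors (1,1,1,1,1,1,1).

The boundary map ∂_2: C_2 → C_1 sends each 2-simplex [p,q,r] to [q,r] − [p,r] + [p,q]. For instance
  ∂[3,5,6] = [5,6] − [3,6] + [3,5],
  ∂[3,5,8] = [5,8] − [3,8] + [3,5].
As a 12×4 matrix over Z this has rank 3, with invariant factors (1,1,1).

Reading off H_k = ker ∂_k / im ∂_{k+1}:

  H_0: rank C_0 − rank ∂_1 = 9 − 7 = 2, and the invariant factors of ∂_1 are all 1, so H_0 = Z^2.
  H_1: rank ker ∂_1 − rank ∂_2 = (12 − 7) − 3 = 2, and the invariant factors of ∂_2 are all 1, so H_1 = Z^2.
  H_2: rank ker ∂_2 − rank ∂_3 = (4 − 3) − 0 = 1, and there is no ∂_3, so H_2 = Z.

As a check, the Euler characteristic is 9 − 12 + 4 = 1, which agrees with 2 − 2 + 1 = 1.
(K is a triangulation of the disjoint union of a wedge of 2 circles and the 2-sphere S^2.)

Hence the Betti numbers are b_0 = 2, b_1 = 2, b_2 = 1.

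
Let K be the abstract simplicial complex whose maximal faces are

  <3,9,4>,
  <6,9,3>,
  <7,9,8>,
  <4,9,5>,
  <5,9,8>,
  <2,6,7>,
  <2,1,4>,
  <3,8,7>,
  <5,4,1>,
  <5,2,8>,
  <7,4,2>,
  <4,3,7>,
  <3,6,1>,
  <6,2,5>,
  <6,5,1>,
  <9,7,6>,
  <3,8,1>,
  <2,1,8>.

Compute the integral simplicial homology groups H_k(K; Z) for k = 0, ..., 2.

Take the total order 1 < 2 < 3 < 4 < 5 < 6 < 7 < 8 < 9 on the vertex set. Then K (dimension 2) consists of the simplices:

  0-simplices (9): [1], [2], [3], [4], [5], [6], [7], [8], [9]
  1-simplices (27): (27 of them)
  2-simplices (18): [1,2,4], [1,2,8], [1,3,6], [1,3,8], [1,4,5], [1,5,6], [2,4,7], [2,5,6], [2,5,8], [2,6,7], [3,4,7], [3,4,9], [3,6,9], [3,7,8], [4,5,9], [5,8,9], [6,7,9], [7,8,9]

Hence C_0 ≅ Z^9, C_1 ≅ Z^27, C_2 ≅ Z^18.

The boundary map ∂_1: C_1 → C_0 sends each edge [p,q] (with p < q) to q − p. For instance
  ∂[5,8] = [8] − [5].
The 9×27 boundary matrix has rank 8 and Smith normal form diag(1,1,1,1,1,1,1,1).

Boundary ∂_2: C_2 → C_1 sends each 2-simplex [p,q,r] to [q,r] − [p,r] + [p,q]. For instance
  ∂[1,4,5] = [4,5] − [1,5] + [1,4],
  ∂[7,8,9] = [8,9] − [7,9] + [7,8].
The resulting 27×18 matrix has rank 18, and its Smith normal form has invariant factors (1,1,1,1,1,1,1,1,1,1,1,1,1,1,1,1,1,2).

Computing H_k = (kernel of ∂_k) / (image of ∂_{k+1}):

  H_0: rank C_0 − rank ∂_1 = 9 − 8 = 1, and the invariant factors of ∂_1 are all 1, so H_0 = Z.
  H_1: rank ker ∂_1 − rank ∂_2 = (27 − 8) − 18 = 1, and ∂_2 has invariant factor 2 > 1, so H_1 = Z ⊕ Z/2.
  H_2: rank ker ∂_2 − rank ∂_3 = (18 − 18) − 0 = 0, and there is no ∂_3, so H_2 = 0.

As a check, the Euler characteristic is 9 − 27 + 18 = 0, which agrees with 1 − 1 + 0 = 0.

H_0 = Z,  H_1 = Z ⊕ Z/2,  H_2 = 0.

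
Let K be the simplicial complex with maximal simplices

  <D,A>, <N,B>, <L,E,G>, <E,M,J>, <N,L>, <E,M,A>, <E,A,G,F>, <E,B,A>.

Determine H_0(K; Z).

K has 10 vertices, 17 edges, 8 triangles, 1 3-simplex.
rank ∂_0 = 0, rank ∂_1 = 9 ⇒ b_0 = 10 − 0 − 9 = 1; all invariant factors of ∂_1 are 1 so no torsion. So H_0 ≅ Z.

H_0 = Z.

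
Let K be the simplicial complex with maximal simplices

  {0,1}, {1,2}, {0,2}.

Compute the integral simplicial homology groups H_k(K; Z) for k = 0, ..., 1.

K has 3 vertices, 3 edges.
rank ∂_0 = 0, rank ∂_1 = 2 ⇒ b_0 = 3 − 0 − 2 = 1; all invariant factors of ∂_1 are 1 so no torsion. So H_0 = Z.
rank ∂_1 = 2, rank ∂_2 = 0 ⇒ b_1 = 3 − 2 − 0 = 1. So H_1 = Z.

H_0 = Z,  H_1 = Z.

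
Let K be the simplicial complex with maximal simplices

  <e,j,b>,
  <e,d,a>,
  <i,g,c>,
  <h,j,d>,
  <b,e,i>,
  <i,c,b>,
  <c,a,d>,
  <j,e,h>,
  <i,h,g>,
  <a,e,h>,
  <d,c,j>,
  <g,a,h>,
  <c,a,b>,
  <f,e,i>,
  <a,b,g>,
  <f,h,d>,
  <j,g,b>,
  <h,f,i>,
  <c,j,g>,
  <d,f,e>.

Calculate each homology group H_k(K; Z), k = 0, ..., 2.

H_0 ≅ Z,  H_1 ≅ Z ⊕ Z_2,  H_2 = 0.

K has 10 vertices, 30 edges, 20 triangles.
rank ∂_0 = 0, rank ∂_1 = 9 ⇒ b_0 = 10 − 0 − 9 = 1; all invariant factors of ∂_1 are 1 so no torsion. So H_0 ≅ Z.
rank ∂_1 = 9, rank ∂_2 = 20 ⇒ b_1 = 30 − 9 − 20 = 1; ∂_2 has invariant factor(s) [2] giving torsion. So H_1 ≅ Z ⊕ Z_2.
rank ∂_2 = 20, rank ∂_3 = 0 ⇒ b_2 = 20 − 20 − 0 = 0. So H_2 ≅ 0.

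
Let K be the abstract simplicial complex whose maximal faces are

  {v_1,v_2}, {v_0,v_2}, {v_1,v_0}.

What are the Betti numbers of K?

b_0 = 1, b_1 = 1.

We work with the vertex ordering v_0 < v_1 < v_2. The simplices of K, each written with vertices in increasing order, are:

  0-simplices (3): [v_0], [v_1], [v_2]
  1-simplices (3): [v_0,v_1], [v_0,v_2], [v_1,v_2]

Hence C_0 ≅ Z^3, C_1 ≅ Z^3.

∂_1: C_1 → C_0 maps an edge to its endpoints' difference, ∂[p,q] = q − p. For instance
  ∂[v_1,v_2] = [v_2] − [v_1].
As a 3×3 matrix over Z this has rank 2, with invariant factors (1,1).

Reading off H_k = ker ∂_k / im ∂_{k+1}:

  H_0: rank C_0 − rank ∂_1 = 3 − 2 = 1, and the invariant factors of ∂_1 are all 1, so H_0 ≅ Z.
  H_1: rank ker ∂_1 − rank ∂_2 = (3 − 2) − 0 = 1, and there is no ∂_2, so H_1 ≅ Z.

Hence the Betti numbers are b_0 = 1, b_1 = 1.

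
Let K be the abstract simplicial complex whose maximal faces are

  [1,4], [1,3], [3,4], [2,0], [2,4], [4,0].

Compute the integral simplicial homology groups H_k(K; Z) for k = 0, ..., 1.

K has 5 vertices, 6 edges.
rank ∂_0 = 0, rank ∂_1 = 4 ⇒ b_0 = 5 − 0 − 4 = 1; all invariant factors of ∂_1 are 1 so no torsion. So H_0 = Z.
rank ∂_1 = 4, rank ∂_2 = 0 ⇒ b_1 = 6 − 4 − 0 = 2. So H_1 = Z^2.

H_0 ≅ Z,  H_1 ≅ Z^2.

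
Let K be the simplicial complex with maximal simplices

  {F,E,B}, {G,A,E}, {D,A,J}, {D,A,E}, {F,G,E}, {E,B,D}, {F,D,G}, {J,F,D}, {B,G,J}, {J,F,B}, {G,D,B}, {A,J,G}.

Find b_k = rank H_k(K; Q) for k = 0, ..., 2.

b_0 = 1, b_1 = 0, b_2 = 0.

We work with the vertex ordering A < B < D < E < F < G < J. The simplices of K, each written with vertices in increasing order, are:

  0-simplices (7): A, B, D, E, F, G, J
  1-simplices (18): AD, AE, AG, AJ, BD, BE, BF, BG, BJ, DE, DF, DG, DJ, EF, EG, FG, FJ, GJ
  2-simplices (12): ADE, ADJ, AEG, AGJ, BDE, BDG, BEF, BFJ, BGJ, DFG, DFJ, EFG

so the chain groups are C_0 ≅ Z^7, C_1 ≅ Z^18, C_2 ≅ Z^12.

∂_1: C_1 → C_0 is given by ∂[p,q] = [q] − [p].
This gives a 7×18 integer matrix of rank 6; reducing to Smith normal form yields diagonal entries (1,1,1,1,1,1).

∂_2: C_2 → C_1 acts by ∂[p,q,r] = [q,r] − [p,r] + [p,q]. For instance
  ∂EFG = FG − EG + EF,
  ∂DFG = FG − DG + DF.
The 18×12 boundary matrix has rank 12 and Smith normal form diag(1,1,1,1,1,1,1,1,1,1,1,2).

Computing H_k = (kernel of ∂_k) / (image of ∂_{k+1}):

  H_0: rank C_0 − rank ∂_1 = 7 − 6 = 1, and the invariant factors of ∂_1 are all 1, so H_0 ≅ Z.
  H_1: rank ker ∂_1 − rank ∂_2 = (18 − 6) − 12 = 0, and ∂_2 has invariant factor 2 > 1, so H_1 ≅ Z/2Z.
  H_2: rank ker ∂_2 − rank ∂_3 = (12 − 12) − 0 = 0, and there is no ∂_3, so H_2 ≅ 0.

As a check, the Euler characteristic is 7 − 18 + 12 = 1, which agrees with 1 − 0 + 0 = 1.

Hence the Betti numbers are b_0 = 1, b_1 = 0, b_2 = 0.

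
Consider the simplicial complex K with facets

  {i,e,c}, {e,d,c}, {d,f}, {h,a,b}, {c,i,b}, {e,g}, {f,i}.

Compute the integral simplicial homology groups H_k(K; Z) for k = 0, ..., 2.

K has 9 vertices, 13 edges, 4 triangles.
rank ∂_0 = 0, rank ∂_1 = 8 ⇒ b_0 = 9 − 0 − 8 = 1; all invariant factors of ∂_1 are 1 so no torsion. So H_0 ≅ Z.
rank ∂_1 = 8, rank ∂_2 = 4 ⇒ b_1 = 13 − 8 − 4 = 1; all invariant factors of ∂_2 are 1 so no torsion. So H_1 ≅ Z.
rank ∂_2 = 4, rank ∂_3 = 0 ⇒ b_2 = 4 − 4 − 0 = 0. So H_2 ≅ 0.

H_0 ≅ Z,  H_1 ≅ Z,  H_2 = 0.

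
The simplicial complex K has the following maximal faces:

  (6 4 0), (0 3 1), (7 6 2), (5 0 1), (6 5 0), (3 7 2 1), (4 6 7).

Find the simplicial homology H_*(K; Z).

H_0 = Z,  H_1 = Z,  H_2 = 0,  H_3 = 0.

Fix the vertex order 0 < 1 < 2 < 3 < 4 < 5 < 6 < 7 and write every simplex with vertices in increasing order. Then dim K = 3 and the simplices of K are:

  0-simplices (8): [0], [1], [2], [3], [4], [5], [6], [7]
  1-simplices (17): [0,1], [0,3], [0,4], [0,5], [0,6], [1,2], [1,3], [1,5], [1,7], [2,3], [2,6], [2,7], [3,7], [4,6], [4,7], [5,6], [6,7]
  2-simplices (10): [0,1,3], [0,1,5], [0,4,6], [0,5,6], [1,2,3], [1,2,7], [1,3,7], [2,3,7], [2,6,7], [4,6,7]
  3-simplices (1): [1,2,3,7]

giving chain groups C_0 ≅ Z^8, C_1 ≅ Z^17, C_2 ≅ Z^10, C_3 ≅ Z^1.

The boundary map ∂_1: C_1 → C_0 is given by ∂[p,q] = [q] − [p]. For instance
  ∂[1,2] = [2] − [1].
As a 8×17 matrix over Z this has rank 7, with invariant factors (1,1,1,1,1,1,1).

∂_2: C_2 → C_1 acts by ∂[p,q,r] = [q,r] − [p,r] + [p,q]. For instance
  ∂[0,1,3] = [1,3] − [0,3] + [0,1],
  ∂[1,3,7] = [3,7] − [1,7] + [1,3].
The 17×10 boundary matrix has rank 9 and Smith normal form diag(1,1,1,1,1,1,1,1,1).

∂_3: C_3 → C_2 sends each 3-simplex σ to the alternating sum Σ_i (−1)^i (σ with its i-th vertex removed). For instance
  ∂[1,2,3,7] = [2,3,7] − [1,3,7] + [1,2,7] − [1,2,3].
The 10×1 boundary matrix has rank 1 and Smith normal form diag(1).

Computing H_k = (kernel of ∂_k) / (image of ∂_{k+1}):

  H_0: rank C_0 − rank ∂_1 = 8 − 7 = 1, and the invariant factors of ∂_1 are all 1, so H_0 ≅ Z.
  H_1: rank ker ∂_1 − rank ∂_2 = (17 − 7) − 9 = 1, and the invariant factors of ∂_2 are all 1, so H_1 ≅ Z.
  H_2: rank ker ∂_2 − rank ∂_3 = (10 − 9) − 1 = 0, and the invariant factors of ∂_3 are all 1, so H_2 ≅ 0.
  H_3: rank ker ∂_3 − rank ∂_4 = (1 − 1) − 0 = 0, and there is no ∂_4, so H_3 ≅ 0.

As a check, the Euler characteristic is 8 − 17 + 10 − 1 = 0, which agrees with 1 − 1 + 0 − 0 = 0.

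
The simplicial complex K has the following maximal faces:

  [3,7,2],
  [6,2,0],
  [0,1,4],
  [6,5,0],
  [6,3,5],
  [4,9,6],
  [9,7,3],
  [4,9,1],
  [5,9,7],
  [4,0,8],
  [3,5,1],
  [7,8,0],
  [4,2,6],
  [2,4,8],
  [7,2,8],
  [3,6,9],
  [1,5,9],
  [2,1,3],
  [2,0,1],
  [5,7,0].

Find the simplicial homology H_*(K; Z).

H_0 = Z,  H_1 = Z ⊕ Z_2,  H_2 = 0.

K has 10 vertices, 30 edges, 20 triangles.
rank ∂_0 = 0, rank ∂_1 = 9 ⇒ b_0 = 10 − 0 − 9 = 1; all invariant factors of ∂_1 are 1 so no torsion. So H_0 = Z.
rank ∂_1 = 9, rank ∂_2 = 20 ⇒ b_1 = 30 − 9 − 20 = 1; ∂_2 has invariant factor(s) [2] giving torsion. So H_1 = Z ⊕ Z_2.
rank ∂_2 = 20, rank ∂_3 = 0 ⇒ b_2 = 20 − 20 − 0 = 0. So H_2 = 0.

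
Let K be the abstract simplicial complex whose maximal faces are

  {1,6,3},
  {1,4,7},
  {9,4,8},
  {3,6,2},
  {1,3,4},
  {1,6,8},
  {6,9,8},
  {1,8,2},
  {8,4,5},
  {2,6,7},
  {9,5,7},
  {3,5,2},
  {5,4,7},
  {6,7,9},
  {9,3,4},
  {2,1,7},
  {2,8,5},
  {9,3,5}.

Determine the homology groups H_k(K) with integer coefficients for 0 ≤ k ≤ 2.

Fix the vertex order 1 < 2 < 3 < 4 < 5 < 6 < 7 < 8 < 9 and write every simplex with vertices in increasing order. Then dim K = 2 and the simplices of K are:

  0-simplices (9): [1], [2], [3], [4], [5], [6], [7], [8], [9]
  1-simplices (27): (27 of them)
  2-simplices (18): [1,2,7], [1,2,8], [1,3,4], [1,3,6], [1,4,7], [1,6,8], [2,3,5], [2,3,6], [2,5,8], [2,6,7], [3,4,9], [3,5,9], [4,5,7], [4,5,8], [4,8,9], [5,7,9], [6,7,9], [6,8,9]

Hence C_0 ≅ Z^9, C_1 ≅ Z^27, C_2 ≅ Z^18.

The boundary map ∂_1: C_1 → C_0 sends each edge [p,q] (with p < q) to q − p.
The 9×27 boundary matrix has rank 8 and Smith normal form diag(1,1,1,1,1,1,1,1).

Boundary ∂_2: C_2 → C_1 acts by ∂[p,q,r] = [q,r] − [p,r] + [p,q]. For instance
  ∂[2,3,5] = [3,5] − [2,5] + [2,3],
  ∂[2,6,7] = [6,7] − [2,7] + [2,6].
As a 27×18 matrix over Z this has rank 18, with invariant factors (1,1,1,1,1,1,1,1,1,1,1,1,1,1,1,1,1,2).

Computing H_k = (kernel of ∂_k) / (image of ∂_{k+1}):

  H_0: rank C_0 − rank ∂_1 = 9 − 8 = 1, and the invariant factors of ∂_1 are all 1, so H_0 = Z.
  H_1: rank ker ∂_1 − rank ∂_2 = (27 − 8) − 18 = 1, and ∂_2 has invariant factor 2 > 1, so H_1 = Z ⊕ Z_2.
  H_2: rank ker ∂_2 − rank ∂_3 = (18 − 18) − 0 = 0, and there is no ∂_3, so H_2 = 0.

As a check, the Euler characteristic is 9 − 27 + 18 = 0, which agrees with 1 − 1 + 0 = 0.
(K is a triangulation of the Klein bottle.)

H_0 = Z,  H_1 = Z ⊕ Z_2,  H_2 = 0.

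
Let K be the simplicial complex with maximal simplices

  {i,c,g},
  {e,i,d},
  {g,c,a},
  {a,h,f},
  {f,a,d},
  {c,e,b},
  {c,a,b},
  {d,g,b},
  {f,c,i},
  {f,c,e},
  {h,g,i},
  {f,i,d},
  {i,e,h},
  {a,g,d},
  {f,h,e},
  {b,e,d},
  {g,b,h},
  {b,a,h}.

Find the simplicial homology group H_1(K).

Order the vertices as a < b < c < d < e < f < g < h < i. Listing each simplex with vertices in this order, K has dimension 2 with simplices:

  0-simplices (9): a, b, c, d, e, f, g, h, i
  1-simplices (27): ab, ac, ad, af, ag, ah, bc, bd, be, bg, bh, ce, cf, cg, ci, de, df, dg, di, ef, eh, ei, fh, fi, gh, gi, hi
  2-simplices (18): abc, abh, acg, adf, adg, afh, bce, bde, bdg, bgh, cef, cfi, cgi, dei, dfi, efh, ehi, ghi

so the chain groups are C_0 ≅ Z^9, C_1 ≅ Z^27, C_2 ≅ Z^18.

Boundary ∂_1: C_1 → C_0 sends each edge [p,q] (with p < q) to q − p. For instance
  ∂be = e − b.
As a 9×27 matrix over Z this has rank 8, with invariant factors (1,1,1,1,1,1,1,1).

The boundary map ∂_2: C_2 → C_1 sends each 2-simplex [p,q,r] to [q,r] − [p,r] + [p,q]. For instance
  ∂dei = ei − di + de,
  ∂efh = fh − eh + ef.
This gives a 27×18 integer matrix of rank 18; reducing to Smith normal form yields diagonal entries (1,1,1,1,1,1,1,1,1,1,1,1,1,1,1,1,1,2).

Computing H_k = (kernel of ∂_k) / (image of ∂_{k+1}):

  H_1: rank ker ∂_1 − rank ∂_2 = (27 − 8) − 18 = 1, and ∂_2 has invariant factor 2 > 1, so H_1 ≅ Z ⊕ Z/2.

H_1 = Z ⊕ Z/2.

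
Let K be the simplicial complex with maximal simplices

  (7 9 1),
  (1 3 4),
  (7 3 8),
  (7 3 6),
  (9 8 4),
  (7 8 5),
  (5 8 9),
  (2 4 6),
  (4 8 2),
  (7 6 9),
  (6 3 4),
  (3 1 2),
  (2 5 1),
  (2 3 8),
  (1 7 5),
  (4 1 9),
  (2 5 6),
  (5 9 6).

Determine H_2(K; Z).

We work with the vertex ordering 1 < 2 < 3 < 4 < 5 < 6 < 7 < 8 < 9. The simplices of K, each written with vertices in increasing order, are:

  0-simplices (9): [1], [2], [3], [4], [5], [6], [7], [8], [9]
  1-simplices (27): (27 of them)
  2-simplices (18): [1,2,3], [1,2,5], [1,3,4], [1,4,9], [1,5,7], [1,7,9], [2,3,8], [2,4,6], [2,4,8], [2,5,6], [3,4,6], [3,6,7], [3,7,8], [4,8,9], [5,6,9], [5,7,8], [5,8,9], [6,7,9]

Hence C_0 ≅ Z^9, C_1 ≅ Z^27, C_2 ≅ Z^18.

The boundary map ∂_1: C_1 → C_0 is given by ∂[p,q] = [q] − [p]. For instance
  ∂[2,5] = [5] − [2].
The resulting 9×27 matrix has rank 8, and its Smith normal form has invariant factors (1,1,1,1,1,1,1,1).

The boundary map ∂_2: C_2 → C_1 sends each 2-simplex [p,q,r] to [q,r] − [p,r] + [p,q]. For instance
  ∂[5,8,9] = [8,9] − [5,9] + [5,8],
  ∂[3,7,8] = [7,8] − [3,8] + [3,7].
As a 27×18 matrix over Z this has rank 18, with invariant factors (1,1,1,1,1,1,1,1,1,1,1,1,1,1,1,1,1,2).

Reading off H_k = ker ∂_k / im ∂_{k+1}:

  H_2: rank ker ∂_2 − rank ∂_3 = (18 − 18) − 0 = 0, and there is no ∂_3, so H_2 = 0.

H_2 = 0.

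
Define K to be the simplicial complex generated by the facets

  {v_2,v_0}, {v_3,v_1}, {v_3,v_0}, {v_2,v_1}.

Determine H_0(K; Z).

Take the total order v_0 < v_1 < v_2 < v_3 on the vertex set. Then K (dimension 1) consists of the simplices:

  0-simplices (4): [v_0], [v_1], [v_2], [v_3]
  1-simplices (4): [v_0,v_2], [v_0,v_3], [v_1,v_2], [v_1,v_3]

Hence C_0 ≅ Z^4, C_1 ≅ Z^4.

The boundary map ∂_1: C_1 → C_0 sends each edge [p,q] (with p < q) to q − p. For instance
  ∂[v_1,v_3] = [v_3] − [v_1].
As a 4×4 matrix over Z this has rank 3, with invariant factors (1,1,1).

Now H_k = ker ∂_k / im ∂_{k+1}, so:

  H_0: rank C_0 − rank ∂_1 = 4 − 3 = 1, and the invariant factors of ∂_1 are all 1, so H_0 = Z.

(K is a triangulation of the circle S^1.)

H_0 ≅ Z.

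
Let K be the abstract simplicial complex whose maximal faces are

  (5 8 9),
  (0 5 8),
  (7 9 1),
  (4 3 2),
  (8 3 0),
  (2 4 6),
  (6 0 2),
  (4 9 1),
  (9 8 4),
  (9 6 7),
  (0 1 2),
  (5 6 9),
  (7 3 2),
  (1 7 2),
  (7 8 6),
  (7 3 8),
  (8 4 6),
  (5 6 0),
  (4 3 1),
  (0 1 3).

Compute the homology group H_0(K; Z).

Order the vertices as 0 < 1 < 2 < 3 < 4 < 5 < 6 < 7 < 8 < 9. Listing each simplex with vertices in this order, K has dimension 2 with simplices:

  0-simplices (10): [0], [1], [2], [3], [4], [5], [6], [7], [8], [9]
  1-simplices (30): (30 of them)
  2-simplices (20): (20 of them)

giving chain groups C_0 ≅ Z^10, C_1 ≅ Z^30, C_2 ≅ Z^20.

∂_1: C_1 → C_0 sends each edge [p,q] (with p < q) to q − p. For instance
  ∂[3,8] = [8] − [3].
The 10×30 boundary matrix has rank 9 and Smith normal form diag(1,1,1,1,1,1,1,1,1).

∂_2: C_2 → C_1 acts by ∂[p,q,r] = [q,r] − [p,r] + [p,q]. For instance
  ∂[4,8,9] = [8,9] − [4,9] + [4,8],
  ∂[0,5,8] = [5,8] − [0,8] + [0,5].
As a 30×20 matrix over Z this has rank 20, with invariant factors (1,1,1,1,1,1,1,1,1,1,1,1,1,1,1,1,1,1,1,2).

From H_k ≅ ker(∂_k) / im(∂_{k+1}) we obtain:

  H_0: rank C_0 − rank ∂_1 = 10 − 9 = 1, and the invariant factors of ∂_1 are all 1, so H_0 ≅ Z.

H_0 ≅ Z.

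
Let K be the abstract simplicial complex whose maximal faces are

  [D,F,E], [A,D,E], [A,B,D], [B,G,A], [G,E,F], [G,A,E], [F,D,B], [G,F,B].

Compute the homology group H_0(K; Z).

Fix the vertex order A < B < D < E < F < G and write every simplex with vertices in increasing order. Then dim K = 2 and the simplices of K are:

  0-simplices (6): A, B, D, E, F, G
  1-simplices (12): AB, AD, AE, AG, BD, BF, BG, DE, DF, EF, EG, FG
  2-simplices (8): ABD, ABG, ADE, AEG, BDF, BFG, DEF, EFG

giving chain groups C_0 ≅ Z^6, C_1 ≅ Z^12, C_2 ≅ Z^8.

∂_1: C_1 → C_0 maps an edge to its endpoints' difference, ∂[p,q] = q − p. For instance
  ∂DE = E − D.
As a 6×12 matrix over Z this has rank 5, with invariant factors (1,1,1,1,1).

∂_2: C_2 → C_1 maps a triangle to the signed sum of its edges. For instance
  ∂ABD = BD − AD + AB,
  ∂ADE = DE − AE + AD.
The 12×8 boundary matrix has rank 7 and Smith normal form diag(1,1,1,1,1,1,1).

From H_k ≅ ker(∂_k) / im(∂_{k+1}) we obtain:

  H_0: rank C_0 − rank ∂_1 = 6 − 5 = 1, and the invariant factors of ∂_1 are all 1, so H_0 = Z.

H_0 ≅ Z.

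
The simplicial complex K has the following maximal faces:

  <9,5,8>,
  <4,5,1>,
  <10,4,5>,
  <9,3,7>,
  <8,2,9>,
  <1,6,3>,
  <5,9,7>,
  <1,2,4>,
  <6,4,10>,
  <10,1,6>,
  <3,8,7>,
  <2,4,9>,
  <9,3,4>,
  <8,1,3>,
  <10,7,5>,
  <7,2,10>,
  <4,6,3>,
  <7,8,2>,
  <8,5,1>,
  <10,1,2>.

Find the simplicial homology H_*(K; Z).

Take the total order 1 < 2 < 3 < 4 < 5 < 6 < 7 < 8 < 9 < 10 on the vertex set. Then K (dimension 2) consists of the simplices:

  0-simplices (10): [1], [2], [3], [4], [5], [6], [7], [8], [9], [10]
  1-simplices (30): (30 of them)
  2-simplices (20): (20 of them)

giving chain groups C_0 ≅ Z^10, C_1 ≅ Z^30, C_2 ≅ Z^20.

Boundary ∂_1: C_1 → C_0 maps an edge to its endpoints' difference, ∂[p,q] = q − p.
The 10×30 boundary matrix has rank 9 and Smith normal form diag(1,1,1,1,1,1,1,1,1).

The boundary map ∂_2: C_2 → C_1 sends each 2-simplex [p,q,r] to [q,r] − [p,r] + [p,q]. For instance
  ∂[5,7,10] = [7,10] − [5,10] + [5,7],
  ∂[3,4,9] = [4,9] − [3,9] + [3,4].
This gives a 30×20 integer matrix of rank 20; reducing to Smith normal form yields diagonal entries (1,1,1,1,1,1,1,1,1,1,1,1,1,1,1,1,1,1,1,2).

From H_k ≅ ker(∂_k) / im(∂_{k+1}) we obtain:

  H_0: rank C_0 − rank ∂_1 = 10 − 9 = 1, and the invariant factors of ∂_1 are all 1, so H_0 ≅ Z.
  H_1: rank ker ∂_1 − rank ∂_2 = (30 − 9) − 20 = 1, and ∂_2 has invariant factor 2 > 1, so H_1 ≅ Z ⊕ Z/2.
  H_2: rank ker ∂_2 − rank ∂_3 = (20 − 20) − 0 = 0, and there is no ∂_3, so H_2 ≅ 0.

H_0 ≅ Z,  H_1 ≅ Z ⊕ Z/2,  H_2 = 0.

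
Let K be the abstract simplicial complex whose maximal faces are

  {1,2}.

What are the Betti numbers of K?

b_0 = 1, b_1 = 0.

We work with the vertex ordering 1 < 2. The simplices of K, each written with vertices in increasing order, are:

  0-simplices (2): [1], [2]
  1-simplices (1): [1,2]

so the chain groups are C_0 ≅ Z^2, C_1 ≅ Z^1.

∂_1: C_1 → C_0 sends each edge [p,q] (with p < q) to q − p. For instance
  ∂[1,2] = [2] − [1].
The 2×1 boundary matrix has rank 1 and Smith normal form diag(1).

Now H_k = ker ∂_k / im ∂_{k+1}, so:

  H_0: rank C_0 − rank ∂_1 = 2 − 1 = 1, and the invariant factors of ∂_1 are all 1, so H_0 ≅ Z.
  H_1: rank ker ∂_1 − rank ∂_2 = (1 − 1) − 0 = 0, and there is no ∂_2, so H_1 ≅ 0.

As a check, the Euler characteristic is 2 − 1 = 1, which agrees with 1 − 0 = 1.

Hence the Betti numbers are b_0 = 1, b_1 = 0.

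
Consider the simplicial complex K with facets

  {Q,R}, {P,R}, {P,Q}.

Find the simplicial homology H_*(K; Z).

H_0 = Z,  H_1 = Z.

We work with the vertex ordering P < Q < R. The simplices of K, each written with vertices in increasing order, are:

  0-simplices (3): P, Q, R
  1-simplices (3): PQ, PR, QR

so the chain groups are C_0 ≅ Z^3, C_1 ≅ Z^3.

Boundary ∂_1: C_1 → C_0 maps an edge to its endpoints' difference, ∂[p,q] = q − p. For instance
  ∂PQ = Q − P.
As a 3×3 matrix over Z this has rank 2, with invariant factors (1,1).

From H_k ≅ ker(∂_k) / im(∂_{k+1}) we obtain:

  H_0: rank C_0 − rank ∂_1 = 3 − 2 = 1, and the invariant factors of ∂_1 are all 1, so H_0 ≅ Z.
  H_1: rank ker ∂_1 − rank ∂_2 = (3 − 2) − 0 = 1, and there is no ∂_2, so H_1 ≅ Z.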